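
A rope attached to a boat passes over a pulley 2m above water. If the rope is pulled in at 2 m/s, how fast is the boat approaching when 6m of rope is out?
3√2/2 ≈ 2.121 m/s

rope² = x² + 2²
x = √(6² - 2²) = 4√2
dx/dt = (rope/x) · d(rope)/dt = (6/(4√2)) · (-2) = -3√2/2 m/s
The boat approaches at 3√2/2 ≈ 2.121 m/s.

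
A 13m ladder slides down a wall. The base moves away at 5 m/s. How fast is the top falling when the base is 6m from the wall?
30√133/133 ≈ 2.601 m/s

x² + y² = 13²
2x·dx/dt + 2y·dy/dt = 0
dy/dt = -x/y · dx/dt = -6/√133 · 5 = -30√133/133 m/s
The top is descending at 30√133/133 ≈ 2.601 m/s.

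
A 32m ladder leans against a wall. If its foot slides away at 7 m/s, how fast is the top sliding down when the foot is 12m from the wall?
21√55/55 ≈ 2.832 m/s

x² + y² = 32²
2x·dx/dt + 2y·dy/dt = 0
dy/dt = -x/y · dx/dt = -12/(4√55) · 7 = -21√55/55 m/s
The top is descending at 21√55/55 ≈ 2.832 m/s.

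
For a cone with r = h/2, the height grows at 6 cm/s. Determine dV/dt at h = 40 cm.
2400π cm³/s

V = (1/3)π(h/2)²h = πh³/12
dV/dt = πh²/4 · 6
At h = 40: dV/dt = 2400π cm³/s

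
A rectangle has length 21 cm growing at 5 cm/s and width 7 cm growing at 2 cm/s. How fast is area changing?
77 cm²/s

A = lw
dA/dt = w·dl/dt + l·dw/dt = 7·5 + 21·2 = 77 cm²/s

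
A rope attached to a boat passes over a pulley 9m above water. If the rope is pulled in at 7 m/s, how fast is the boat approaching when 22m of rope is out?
154√403/403 ≈ 7.671 m/s

rope² = x² + 9²
x = √(22² - 9²) = √403
dx/dt = (rope/x) · d(rope)/dt = (22/√403) · (-7) = -154√403/403 m/s
The boat approaches at 154√403/403 ≈ 7.671 m/s.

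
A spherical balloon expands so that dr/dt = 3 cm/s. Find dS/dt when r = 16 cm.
384π cm²/s

S = 4πr²
dS/dt = dS/dr · dr/dt = 8πr · 3
At r = 16: dS/dt = 384π cm²/s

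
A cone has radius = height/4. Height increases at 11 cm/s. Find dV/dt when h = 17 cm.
3179π/16 cm³/s

V = (1/3)π(h/4)²h = πh³/48
dV/dt = πh²/16 · 11
At h = 17: dV/dt = 3179π/16 cm³/s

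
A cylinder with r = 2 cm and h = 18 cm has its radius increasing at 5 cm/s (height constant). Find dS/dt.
220π cm²/s

S = 2πrh + 2πr² (lateral + bases)
dS/dt = (2πh + 4πr)·dr/dt = (2π·18 + 4π·2)·5
= 220π cm²/s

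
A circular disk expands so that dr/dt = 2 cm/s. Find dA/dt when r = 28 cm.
112π cm²/s

A = πr²
dA/dt = 2πr · dr/dt = 2π(28)(2) = 112π cm²/s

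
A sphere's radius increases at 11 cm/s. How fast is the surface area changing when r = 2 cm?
176π cm²/s

S = 4πr²
dS/dt = dS/dr · dr/dt = 8πr · 11
At r = 2: dS/dt = 176π cm²/s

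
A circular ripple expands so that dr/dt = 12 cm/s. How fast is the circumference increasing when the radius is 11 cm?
24π cm/s

C = 2πr
dC/dt = 2π · dr/dt = 2π · 12 = 24π cm/s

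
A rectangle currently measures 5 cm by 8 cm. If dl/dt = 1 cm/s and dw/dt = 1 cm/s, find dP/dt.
4 cm/s

P = 2(l + w)
dP/dt = 2(dl/dt + dw/dt) = 2(1 + 1) = 4 cm/s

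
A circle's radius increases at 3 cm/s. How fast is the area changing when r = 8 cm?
48π cm²/s

A = πr²
dA/dt = 2πr · dr/dt = 2π(8)(3) = 48π cm²/s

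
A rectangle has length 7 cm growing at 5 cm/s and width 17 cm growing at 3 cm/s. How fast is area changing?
106 cm²/s

A = lw
dA/dt = w·dl/dt + l·dw/dt = 17·5 + 7·3 = 106 cm²/s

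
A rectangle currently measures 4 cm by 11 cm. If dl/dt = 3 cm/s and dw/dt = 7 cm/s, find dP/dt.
20 cm/s

P = 2(l + w)
dP/dt = 2(dl/dt + dw/dt) = 2(3 + 7) = 20 cm/s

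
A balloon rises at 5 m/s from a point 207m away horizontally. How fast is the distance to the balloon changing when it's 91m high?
91√51130/10226 ≈ 2.012 m/s

z² = 207² + y²
z = √(207² + 91²) = √51130
dz/dt = y/z · dy/dt = 91/√51130 · 5 = 91√51130/10226 ≈ 2.012 m/s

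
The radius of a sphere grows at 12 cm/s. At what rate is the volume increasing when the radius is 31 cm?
46128π cm³/s

V = (4/3)πr³
dV/dt = dV/dr · dr/dt = 4πr² · 12
At r = 31: dV/dt = 46128π cm³/s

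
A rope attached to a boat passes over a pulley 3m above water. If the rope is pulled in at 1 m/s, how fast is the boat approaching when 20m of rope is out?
20√391/391 ≈ 1.011 m/s

rope² = x² + 3²
x = √(20² - 3²) = √391
dx/dt = (rope/x) · d(rope)/dt = (20/√391) · (-1) = -20√391/391 m/s
The boat approaches at 20√391/391 ≈ 1.011 m/s.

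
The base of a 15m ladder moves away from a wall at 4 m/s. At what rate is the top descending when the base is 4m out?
16√209/209 ≈ 1.107 m/s

x² + y² = 15²
2x·dx/dt + 2y·dy/dt = 0
dy/dt = -x/y · dx/dt = -4/√209 · 4 = -16√209/209 m/s
The top is descending at 16√209/209 ≈ 1.107 m/s.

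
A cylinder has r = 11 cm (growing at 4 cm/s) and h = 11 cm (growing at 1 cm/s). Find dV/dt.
1089π cm³/s

V = πr²h
dV/dt = 2πrh·dr/dt + πr²·dh/dt
= 2π(11)(11)(4) + π(11)²(1)
= 1089π cm³/s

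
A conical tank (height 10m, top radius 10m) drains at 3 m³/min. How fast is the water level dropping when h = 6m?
1/(12π) ≈ 0.02653 m/min

r/h = 10/10, so r = h
V = (1/3)πr²h = (1/3)π(h)²h = (1/3)πh³
dV/dh = πh²
dh/dt = (dV/dt)/(dV/dh) = -3/(π·6²) = -1/(12π) m/min
The level is dropping at 1/(12π) ≈ 0.02653 m/min.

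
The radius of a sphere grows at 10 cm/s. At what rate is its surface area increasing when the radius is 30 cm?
2400π cm²/s

S = 4πr²
dS/dt = dS/dr · dr/dt = 8πr · 10
At r = 30: dS/dt = 2400π cm²/s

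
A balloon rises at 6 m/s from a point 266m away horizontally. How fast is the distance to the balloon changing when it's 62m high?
93√746/1865 ≈ 1.362 m/s

z² = 266² + y²
z = √(266² + 62²) = 10√746
dz/dt = y/z · dy/dt = 62/(10√746) · 6 = 93√746/1865 ≈ 1.362 m/s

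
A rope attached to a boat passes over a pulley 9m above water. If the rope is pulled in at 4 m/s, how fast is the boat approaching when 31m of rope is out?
31√55/55 ≈ 4.18 m/s

rope² = x² + 9²
x = √(31² - 9²) = 4√55
dx/dt = (rope/x) · d(rope)/dt = (31/(4√55)) · (-4) = -31√55/55 m/s
The boat approaches at 31√55/55 ≈ 4.18 m/s.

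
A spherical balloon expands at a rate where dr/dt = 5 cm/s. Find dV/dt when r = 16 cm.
5120π cm³/s

V = (4/3)πr³
dV/dt = dV/dr · dr/dt = 4πr² · 5
At r = 16: dV/dt = 5120π cm³/s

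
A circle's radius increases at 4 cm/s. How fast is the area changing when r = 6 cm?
48π cm²/s

A = πr²
dA/dt = 2πr · dr/dt = 2π(6)(4) = 48π cm²/s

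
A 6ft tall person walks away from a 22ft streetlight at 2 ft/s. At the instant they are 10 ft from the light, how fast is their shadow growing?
3/4 ft/s

By similar triangles: 22/(x+s) = 6/s
Solving: s = 6x/16
ds/dt = 6/16 · dx/dt = 3/8 · 2 = 3/4 ft/s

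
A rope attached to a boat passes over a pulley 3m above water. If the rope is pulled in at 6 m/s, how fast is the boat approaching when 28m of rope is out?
168√31/155 ≈ 6.035 m/s

rope² = x² + 3²
x = √(28² - 3²) = 5√31
dx/dt = (rope/x) · d(rope)/dt = (28/(5√31)) · (-6) = -168√31/155 m/s
The boat approaches at 168√31/155 ≈ 6.035 m/s.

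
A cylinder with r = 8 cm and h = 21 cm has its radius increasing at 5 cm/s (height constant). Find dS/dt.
370π cm²/s

S = 2πrh + 2πr² (lateral + bases)
dS/dt = (2πh + 4πr)·dr/dt = (2π·21 + 4π·8)·5
= 370π cm²/s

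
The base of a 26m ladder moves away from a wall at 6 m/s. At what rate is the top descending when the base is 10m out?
5/2 = 2.5 m/s

x² + y² = 26²
2x·dx/dt + 2y·dy/dt = 0
dy/dt = -x/y · dx/dt = -10/24 · 6 = -5/2 m/s
The top is descending at 5/2 = 2.5 m/s.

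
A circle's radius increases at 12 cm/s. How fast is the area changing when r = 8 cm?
192π cm²/s

A = πr²
dA/dt = 2πr · dr/dt = 2π(8)(12) = 192π cm²/s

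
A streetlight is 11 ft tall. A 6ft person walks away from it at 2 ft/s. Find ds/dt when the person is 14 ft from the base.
12/5 ft/s

By similar triangles: 11/(x+s) = 6/s
Solving: s = 6x/5
ds/dt = 6/5 · dx/dt = 6/5 · 2 = 12/5 ft/s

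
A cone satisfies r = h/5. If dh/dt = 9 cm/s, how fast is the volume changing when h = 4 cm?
144π/25 cm³/s

V = (1/3)π(h/5)²h = πh³/75
dV/dt = πh²/25 · 9
At h = 4: dV/dt = 144π/25 cm³/s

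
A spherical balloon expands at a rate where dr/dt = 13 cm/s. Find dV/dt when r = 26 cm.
35152π cm³/s

V = (4/3)πr³
dV/dt = dV/dr · dr/dt = 4πr² · 13
At r = 26: dV/dt = 35152π cm³/s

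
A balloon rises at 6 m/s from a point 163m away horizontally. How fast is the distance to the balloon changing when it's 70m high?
420√31469/31469 ≈ 2.368 m/s

z² = 163² + y²
z = √(163² + 70²) = √31469
dz/dt = y/z · dy/dt = 70/√31469 · 6 = 420√31469/31469 ≈ 2.368 m/s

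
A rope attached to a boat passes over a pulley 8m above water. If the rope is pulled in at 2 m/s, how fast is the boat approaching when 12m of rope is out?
6√5/5 ≈ 2.683 m/s

rope² = x² + 8²
x = √(12² - 8²) = 4√5
dx/dt = (rope/x) · d(rope)/dt = (12/(4√5)) · (-2) = -6√5/5 m/s
The boat approaches at 6√5/5 ≈ 2.683 m/s.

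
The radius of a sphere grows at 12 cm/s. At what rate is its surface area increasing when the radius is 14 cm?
1344π cm²/s

S = 4πr²
dS/dt = dS/dr · dr/dt = 8πr · 12
At r = 14: dS/dt = 1344π cm²/s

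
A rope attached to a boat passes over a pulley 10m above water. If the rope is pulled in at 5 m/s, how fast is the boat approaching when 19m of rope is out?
95√29/87 ≈ 5.88 m/s

rope² = x² + 10²
x = √(19² - 10²) = 3√29
dx/dt = (rope/x) · d(rope)/dt = (19/(3√29)) · (-5) = -95√29/87 m/s
The boat approaches at 95√29/87 ≈ 5.88 m/s.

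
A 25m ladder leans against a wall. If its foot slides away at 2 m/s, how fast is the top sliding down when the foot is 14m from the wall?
28√429/429 ≈ 1.352 m/s

x² + y² = 25²
2x·dx/dt + 2y·dy/dt = 0
dy/dt = -x/y · dx/dt = -14/√429 · 2 = -28√429/429 m/s
The top is descending at 28√429/429 ≈ 1.352 m/s.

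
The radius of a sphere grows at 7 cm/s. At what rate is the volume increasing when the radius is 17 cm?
8092π cm³/s

V = (4/3)πr³
dV/dt = dV/dr · dr/dt = 4πr² · 7
At r = 17: dV/dt = 8092π cm³/s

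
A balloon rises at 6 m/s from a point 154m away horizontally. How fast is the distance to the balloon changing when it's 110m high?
15√74/37 ≈ 3.487 m/s

z² = 154² + y²
z = √(154² + 110²) = 22√74
dz/dt = y/z · dy/dt = 110/(22√74) · 6 = 15√74/37 ≈ 3.487 m/s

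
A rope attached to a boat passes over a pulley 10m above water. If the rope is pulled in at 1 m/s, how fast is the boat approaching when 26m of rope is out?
13/12 ≈ 1.083 m/s

rope² = x² + 10²
x = √(26² - 10²) = 24
dx/dt = (rope/x) · d(rope)/dt = (26/24) · (-1) = -13/12 m/s
The boat approaches at 13/12 ≈ 1.083 m/s.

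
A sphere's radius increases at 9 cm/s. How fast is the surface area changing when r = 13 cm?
936π cm²/s

S = 4πr²
dS/dt = dS/dr · dr/dt = 8πr · 9
At r = 13: dS/dt = 936π cm²/s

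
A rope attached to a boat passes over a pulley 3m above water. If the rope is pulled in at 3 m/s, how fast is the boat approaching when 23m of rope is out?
69√130/260 ≈ 3.026 m/s

rope² = x² + 3²
x = √(23² - 3²) = 2√130
dx/dt = (rope/x) · d(rope)/dt = (23/(2√130)) · (-3) = -69√130/260 m/s
The boat approaches at 69√130/260 ≈ 3.026 m/s.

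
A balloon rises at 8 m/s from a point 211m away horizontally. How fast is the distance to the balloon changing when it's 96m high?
768√53737/53737 ≈ 3.313 m/s

z² = 211² + y²
z = √(211² + 96²) = √53737
dz/dt = y/z · dy/dt = 96/√53737 · 8 = 768√53737/53737 ≈ 3.313 m/s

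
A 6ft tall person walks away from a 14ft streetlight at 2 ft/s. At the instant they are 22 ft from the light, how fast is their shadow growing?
3/2 ft/s

By similar triangles: 14/(x+s) = 6/s
Solving: s = 6x/8
ds/dt = 6/8 · dx/dt = 3/4 · 2 = 3/2 ft/s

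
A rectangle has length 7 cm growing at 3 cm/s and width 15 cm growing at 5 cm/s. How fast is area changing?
80 cm²/s

A = lw
dA/dt = w·dl/dt + l·dw/dt = 15·3 + 7·5 = 80 cm²/s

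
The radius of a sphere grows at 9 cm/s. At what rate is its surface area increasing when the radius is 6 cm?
432π cm²/s

S = 4πr²
dS/dt = dS/dr · dr/dt = 8πr · 9
At r = 6: dS/dt = 432π cm²/s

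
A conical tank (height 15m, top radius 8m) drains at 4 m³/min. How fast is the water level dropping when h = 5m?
9/(16π) ≈ 0.179 m/min

r/h = 8/15, so r = (8/15)h
V = (1/3)πr²h = (1/3)π((8/15)h)²h = (64/675)πh³
dV/dh = (64/225)πh²
dh/dt = (dV/dt)/(dV/dh) = -4/((64/225)π·5²) = -9/(16π) m/min
The level is dropping at 9/(16π) ≈ 0.179 m/min.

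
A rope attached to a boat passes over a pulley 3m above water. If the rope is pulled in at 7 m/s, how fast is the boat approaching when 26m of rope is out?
182√667/667 ≈ 7.047 m/s

rope² = x² + 3²
x = √(26² - 3²) = √667
dx/dt = (rope/x) · d(rope)/dt = (26/√667) · (-7) = -182√667/667 m/s
The boat approaches at 182√667/667 ≈ 7.047 m/s.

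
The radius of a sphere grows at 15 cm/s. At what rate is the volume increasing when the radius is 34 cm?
69360π cm³/s

V = (4/3)πr³
dV/dt = dV/dr · dr/dt = 4πr² · 15
At r = 34: dV/dt = 69360π cm³/s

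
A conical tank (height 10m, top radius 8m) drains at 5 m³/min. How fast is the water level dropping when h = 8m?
125/(1024π) ≈ 0.03886 m/min

r/h = 8/10, so r = (4/5)h
V = (1/3)πr²h = (1/3)π((4/5)h)²h = (16/75)πh³
dV/dh = (16/25)πh²
dh/dt = (dV/dt)/(dV/dh) = -5/((16/25)π·8²) = -125/(1024π) m/min
The level is dropping at 125/(1024π) ≈ 0.03886 m/min.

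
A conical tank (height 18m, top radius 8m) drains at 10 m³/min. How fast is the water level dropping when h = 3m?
45/(8π) ≈ 1.79 m/min

r/h = 8/18, so r = (4/9)h
V = (1/3)πr²h = (1/3)π((4/9)h)²h = (16/243)πh³
dV/dh = (16/81)πh²
dh/dt = (dV/dt)/(dV/dh) = -10/((16/81)π·3²) = -45/(8π) m/min
The level is dropping at 45/(8π) ≈ 1.79 m/min.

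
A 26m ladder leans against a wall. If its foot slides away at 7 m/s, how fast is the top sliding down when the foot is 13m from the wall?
7√3/3 ≈ 4.041 m/s

x² + y² = 26²
2x·dx/dt + 2y·dy/dt = 0
dy/dt = -x/y · dx/dt = -13/(13√3) · 7 = -7√3/3 m/s
The top is descending at 7√3/3 ≈ 4.041 m/s.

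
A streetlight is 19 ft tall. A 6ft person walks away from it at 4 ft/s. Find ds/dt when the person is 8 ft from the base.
24/13 ft/s

By similar triangles: 19/(x+s) = 6/s
Solving: s = 6x/13
ds/dt = 6/13 · dx/dt = 6/13 · 4 = 24/13 ft/s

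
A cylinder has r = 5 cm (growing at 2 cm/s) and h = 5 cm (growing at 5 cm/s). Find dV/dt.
225π cm³/s

V = πr²h
dV/dt = 2πrh·dr/dt + πr²·dh/dt
= 2π(5)(5)(2) + π(5)²(5)
= 225π cm³/s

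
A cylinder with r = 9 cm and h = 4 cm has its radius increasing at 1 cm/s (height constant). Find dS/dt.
44π cm²/s

S = 2πrh + 2πr² (lateral + bases)
dS/dt = (2πh + 4πr)·dr/dt = (2π·4 + 4π·9)·1
= 44π cm²/s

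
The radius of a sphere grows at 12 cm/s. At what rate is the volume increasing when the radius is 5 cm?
1200π cm³/s

V = (4/3)πr³
dV/dt = dV/dr · dr/dt = 4πr² · 12
At r = 5: dV/dt = 1200π cm³/s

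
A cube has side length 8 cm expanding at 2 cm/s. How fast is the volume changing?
384 cm³/s

V = s³
dV/dt = 3s² · ds/dt = 3·8²·2 = 384 cm³/s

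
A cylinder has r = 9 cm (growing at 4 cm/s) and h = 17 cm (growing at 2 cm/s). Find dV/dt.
1386π cm³/s

V = πr²h
dV/dt = 2πrh·dr/dt + πr²·dh/dt
= 2π(9)(17)(4) + π(9)²(2)
= 1386π cm³/s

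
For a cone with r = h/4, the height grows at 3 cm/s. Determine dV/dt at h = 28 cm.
147π cm³/s

V = (1/3)π(h/4)²h = πh³/48
dV/dt = πh²/16 · 3
At h = 28: dV/dt = 147π cm³/s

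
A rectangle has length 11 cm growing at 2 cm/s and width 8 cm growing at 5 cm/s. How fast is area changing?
71 cm²/s

A = lw
dA/dt = w·dl/dt + l·dw/dt = 8·2 + 11·5 = 71 cm²/s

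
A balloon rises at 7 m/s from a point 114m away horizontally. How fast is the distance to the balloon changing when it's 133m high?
49√85/85 ≈ 5.315 m/s

z² = 114² + y²
z = √(114² + 133²) = 19√85
dz/dt = y/z · dy/dt = 133/(19√85) · 7 = 49√85/85 ≈ 5.315 m/s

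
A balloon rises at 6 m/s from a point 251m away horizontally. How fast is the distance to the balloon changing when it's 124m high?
744√78377/78377 ≈ 2.658 m/s

z² = 251² + y²
z = √(251² + 124²) = √78377
dz/dt = y/z · dy/dt = 124/√78377 · 6 = 744√78377/78377 ≈ 2.658 m/s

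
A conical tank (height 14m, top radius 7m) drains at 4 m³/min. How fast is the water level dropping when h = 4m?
1/π ≈ 0.3183 m/min

r/h = 7/14, so r = (1/2)h
V = (1/3)πr²h = (1/3)π((1/2)h)²h = (1/12)πh³
dV/dh = (1/4)πh²
dh/dt = (dV/dt)/(dV/dh) = -4/((1/4)π·4²) = -1/π m/min
The level is dropping at 1/π ≈ 0.3183 m/min.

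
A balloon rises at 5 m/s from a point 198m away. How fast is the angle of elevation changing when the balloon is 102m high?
0.019956 rad/s

tan(θ) = y/198
sec²(θ) · dθ/dt = (1/198) · dy/dt
dθ/dt = cos²(θ)/198 · 5 = 198/(198² + 102²) · 5
dθ/dt = 0.019956 rad/s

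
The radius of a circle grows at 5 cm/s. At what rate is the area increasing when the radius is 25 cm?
250π cm²/s

A = πr²
dA/dt = 2πr · dr/dt = 2π(25)(5) = 250π cm²/s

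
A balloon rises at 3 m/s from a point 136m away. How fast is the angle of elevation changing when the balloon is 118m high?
0.012585 rad/s

tan(θ) = y/136
sec²(θ) · dθ/dt = (1/136) · dy/dt
dθ/dt = cos²(θ)/136 · 3 = 136/(136² + 118²) · 3
dθ/dt = 0.012585 rad/s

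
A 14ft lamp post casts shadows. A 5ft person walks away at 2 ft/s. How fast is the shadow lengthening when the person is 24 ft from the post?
10/9 ft/s

By similar triangles: 14/(x+s) = 5/s
Solving: s = 5x/9
ds/dt = 5/9 · dx/dt = 5/9 · 2 = 10/9 ft/s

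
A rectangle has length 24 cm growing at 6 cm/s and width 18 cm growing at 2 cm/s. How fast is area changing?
156 cm²/s

A = lw
dA/dt = w·dl/dt + l·dw/dt = 18·6 + 24·2 = 156 cm²/s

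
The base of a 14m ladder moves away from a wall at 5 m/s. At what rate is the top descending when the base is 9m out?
9√115/23 ≈ 4.196 m/s

x² + y² = 14²
2x·dx/dt + 2y·dy/dt = 0
dy/dt = -x/y · dx/dt = -9/√115 · 5 = -9√115/23 m/s
The top is descending at 9√115/23 ≈ 4.196 m/s.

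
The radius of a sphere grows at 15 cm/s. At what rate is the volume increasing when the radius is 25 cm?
37500π cm³/s

V = (4/3)πr³
dV/dt = dV/dr · dr/dt = 4πr² · 15
At r = 25: dV/dt = 37500π cm³/s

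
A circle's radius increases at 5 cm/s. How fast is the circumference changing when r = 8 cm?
10π cm/s

C = 2πr
dC/dt = 2π · dr/dt = 2π · 5 = 10π cm/s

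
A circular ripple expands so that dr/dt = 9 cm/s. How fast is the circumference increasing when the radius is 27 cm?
18π cm/s

C = 2πr
dC/dt = 2π · dr/dt = 2π · 9 = 18π cm/s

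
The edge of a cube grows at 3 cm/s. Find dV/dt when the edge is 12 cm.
1296 cm³/s

V = s³
dV/dt = 3s² · ds/dt = 3·12²·3 = 1296 cm³/s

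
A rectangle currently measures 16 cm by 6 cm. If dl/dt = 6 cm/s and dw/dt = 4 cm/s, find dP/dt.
20 cm/s

P = 2(l + w)
dP/dt = 2(dl/dt + dw/dt) = 2(6 + 4) = 20 cm/s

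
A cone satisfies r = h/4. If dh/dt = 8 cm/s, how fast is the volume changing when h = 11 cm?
121π/2 cm³/s

V = (1/3)π(h/4)²h = πh³/48
dV/dt = πh²/16 · 8
At h = 11: dV/dt = 121π/2 cm³/s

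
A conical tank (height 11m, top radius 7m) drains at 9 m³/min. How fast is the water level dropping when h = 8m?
1089/(3136π) ≈ 0.1105 m/min

r/h = 7/11, so r = (7/11)h
V = (1/3)πr²h = (1/3)π((7/11)h)²h = (49/363)πh³
dV/dh = (49/121)πh²
dh/dt = (dV/dt)/(dV/dh) = -9/((49/121)π·8²) = -1089/(3136π) m/min
The level is dropping at 1089/(3136π) ≈ 0.1105 m/min.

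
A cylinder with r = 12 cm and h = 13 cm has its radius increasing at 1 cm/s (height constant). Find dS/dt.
74π cm²/s

S = 2πrh + 2πr² (lateral + bases)
dS/dt = (2πh + 4πr)·dr/dt = (2π·13 + 4π·12)·1
= 74π cm²/s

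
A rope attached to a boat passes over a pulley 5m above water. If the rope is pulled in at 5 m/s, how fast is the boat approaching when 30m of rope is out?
6√35/7 ≈ 5.071 m/s

rope² = x² + 5²
x = √(30² - 5²) = 5√35
dx/dt = (rope/x) · d(rope)/dt = (30/(5√35)) · (-5) = -6√35/7 m/s
The boat approaches at 6√35/7 ≈ 5.071 m/s.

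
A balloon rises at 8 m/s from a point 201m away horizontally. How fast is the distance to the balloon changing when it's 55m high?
220√43426/21713 ≈ 2.111 m/s

z² = 201² + y²
z = √(201² + 55²) = √43426
dz/dt = y/z · dy/dt = 55/√43426 · 8 = 220√43426/21713 ≈ 2.111 m/s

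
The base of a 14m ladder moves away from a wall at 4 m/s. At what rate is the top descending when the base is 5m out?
20√19/57 ≈ 1.529 m/s

x² + y² = 14²
2x·dx/dt + 2y·dy/dt = 0
dy/dt = -x/y · dx/dt = -5/(3√19) · 4 = -20√19/57 m/s
The top is descending at 20√19/57 ≈ 1.529 m/s.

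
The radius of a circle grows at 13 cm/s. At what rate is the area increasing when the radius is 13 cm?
338π cm²/s

A = πr²
dA/dt = 2πr · dr/dt = 2π(13)(13) = 338π cm²/s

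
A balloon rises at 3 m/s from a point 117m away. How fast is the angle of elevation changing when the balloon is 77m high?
0.017892 rad/s

tan(θ) = y/117
sec²(θ) · dθ/dt = (1/117) · dy/dt
dθ/dt = cos²(θ)/117 · 3 = 117/(117² + 77²) · 3
dθ/dt = 0.017892 rad/s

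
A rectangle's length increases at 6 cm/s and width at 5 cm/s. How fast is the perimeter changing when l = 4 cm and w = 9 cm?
22 cm/s

P = 2(l + w)
dP/dt = 2(dl/dt + dw/dt) = 2(6 + 5) = 22 cm/s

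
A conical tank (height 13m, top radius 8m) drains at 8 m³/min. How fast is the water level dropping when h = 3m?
169/(72π) ≈ 0.7471 m/min

r/h = 8/13, so r = (8/13)h
V = (1/3)πr²h = (1/3)π((8/13)h)²h = (64/507)πh³
dV/dh = (64/169)πh²
dh/dt = (dV/dt)/(dV/dh) = -8/((64/169)π·3²) = -169/(72π) m/min
The level is dropping at 169/(72π) ≈ 0.7471 m/min.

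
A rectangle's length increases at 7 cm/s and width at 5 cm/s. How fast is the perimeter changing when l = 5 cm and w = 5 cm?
24 cm/s

P = 2(l + w)
dP/dt = 2(dl/dt + dw/dt) = 2(7 + 5) = 24 cm/s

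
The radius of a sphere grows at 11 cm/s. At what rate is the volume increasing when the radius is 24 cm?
25344π cm³/s

V = (4/3)πr³
dV/dt = dV/dr · dr/dt = 4πr² · 11
At r = 24: dV/dt = 25344π cm³/s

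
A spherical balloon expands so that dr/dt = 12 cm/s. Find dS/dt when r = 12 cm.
1152π cm²/s

S = 4πr²
dS/dt = dS/dr · dr/dt = 8πr · 12
At r = 12: dS/dt = 1152π cm²/s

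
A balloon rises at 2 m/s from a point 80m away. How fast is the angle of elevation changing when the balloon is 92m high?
0.010764 rad/s

tan(θ) = y/80
sec²(θ) · dθ/dt = (1/80) · dy/dt
dθ/dt = cos²(θ)/80 · 2 = 80/(80² + 92²) · 2
dθ/dt = 0.010764 rad/s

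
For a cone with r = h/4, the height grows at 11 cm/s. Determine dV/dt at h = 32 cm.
704π cm³/s

V = (1/3)π(h/4)²h = πh³/48
dV/dt = πh²/16 · 11
At h = 32: dV/dt = 704π cm³/s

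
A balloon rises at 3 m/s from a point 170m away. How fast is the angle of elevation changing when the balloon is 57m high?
0.015864 rad/s

tan(θ) = y/170
sec²(θ) · dθ/dt = (1/170) · dy/dt
dθ/dt = cos²(θ)/170 · 3 = 170/(170² + 57²) · 3
dθ/dt = 0.015864 rad/s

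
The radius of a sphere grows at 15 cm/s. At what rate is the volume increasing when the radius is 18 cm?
19440π cm³/s

V = (4/3)πr³
dV/dt = dV/dr · dr/dt = 4πr² · 15
At r = 18: dV/dt = 19440π cm³/s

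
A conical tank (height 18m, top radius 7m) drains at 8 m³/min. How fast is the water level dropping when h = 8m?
81/(98π) ≈ 0.2631 m/min

r/h = 7/18, so r = (7/18)h
V = (1/3)πr²h = (1/3)π((7/18)h)²h = (49/972)πh³
dV/dh = (49/324)πh²
dh/dt = (dV/dt)/(dV/dh) = -8/((49/324)π·8²) = -81/(98π) m/min
The level is dropping at 81/(98π) ≈ 0.2631 m/min.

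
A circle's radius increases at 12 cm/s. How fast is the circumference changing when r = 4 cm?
24π cm/s

C = 2πr
dC/dt = 2π · dr/dt = 2π · 12 = 24π cm/s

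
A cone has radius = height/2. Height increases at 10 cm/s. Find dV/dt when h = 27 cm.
3645π/2 cm³/s

V = (1/3)π(h/2)²h = πh³/12
dV/dt = πh²/4 · 10
At h = 27: dV/dt = 3645π/2 cm³/s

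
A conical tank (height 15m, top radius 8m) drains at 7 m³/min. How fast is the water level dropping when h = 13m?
1575/(10816π) ≈ 0.04635 m/min

r/h = 8/15, so r = (8/15)h
V = (1/3)πr²h = (1/3)π((8/15)h)²h = (64/675)πh³
dV/dh = (64/225)πh²
dh/dt = (dV/dt)/(dV/dh) = -7/((64/225)π·13²) = -1575/(10816π) m/min
The level is dropping at 1575/(10816π) ≈ 0.04635 m/min.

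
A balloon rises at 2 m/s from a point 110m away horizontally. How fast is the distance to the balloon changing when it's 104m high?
104√5729/5729 ≈ 1.374 m/s

z² = 110² + y²
z = √(110² + 104²) = 2√5729
dz/dt = y/z · dy/dt = 104/(2√5729) · 2 = 104√5729/5729 ≈ 1.374 m/s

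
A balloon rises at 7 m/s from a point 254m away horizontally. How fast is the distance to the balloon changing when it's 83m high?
581√71405/71405 ≈ 2.174 m/s

z² = 254² + y²
z = √(254² + 83²) = √71405
dz/dt = y/z · dy/dt = 83/√71405 · 7 = 581√71405/71405 ≈ 2.174 m/s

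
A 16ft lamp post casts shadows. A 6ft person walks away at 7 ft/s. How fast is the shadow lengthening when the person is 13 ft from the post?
21/5 ft/s

By similar triangles: 16/(x+s) = 6/s
Solving: s = 6x/10
ds/dt = 6/10 · dx/dt = 3/5 · 7 = 21/5 ft/s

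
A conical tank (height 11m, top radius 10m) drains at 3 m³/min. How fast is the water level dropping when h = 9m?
121/(2700π) ≈ 0.01426 m/min

r/h = 10/11, so r = (10/11)h
V = (1/3)πr²h = (1/3)π((10/11)h)²h = (100/363)πh³
dV/dh = (100/121)πh²
dh/dt = (dV/dt)/(dV/dh) = -3/((100/121)π·9²) = -121/(2700π) m/min
The level is dropping at 121/(2700π) ≈ 0.01426 m/min.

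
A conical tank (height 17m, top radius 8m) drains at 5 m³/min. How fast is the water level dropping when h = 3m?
1445/(576π) ≈ 0.7985 m/min

r/h = 8/17, so r = (8/17)h
V = (1/3)πr²h = (1/3)π((8/17)h)²h = (64/867)πh³
dV/dh = (64/289)πh²
dh/dt = (dV/dt)/(dV/dh) = -5/((64/289)π·3²) = -1445/(576π) m/min
The level is dropping at 1445/(576π) ≈ 0.7985 m/min.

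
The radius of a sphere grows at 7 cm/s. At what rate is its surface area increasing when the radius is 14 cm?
784π cm²/s

S = 4πr²
dS/dt = dS/dr · dr/dt = 8πr · 7
At r = 14: dS/dt = 784π cm²/s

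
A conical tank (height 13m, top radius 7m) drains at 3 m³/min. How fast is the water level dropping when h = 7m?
507/(2401π) ≈ 0.06721 m/min

r/h = 7/13, so r = (7/13)h
V = (1/3)πr²h = (1/3)π((7/13)h)²h = (49/507)πh³
dV/dh = (49/169)πh²
dh/dt = (dV/dt)/(dV/dh) = -3/((49/169)π·7²) = -507/(2401π) m/min
The level is dropping at 507/(2401π) ≈ 0.06721 m/min.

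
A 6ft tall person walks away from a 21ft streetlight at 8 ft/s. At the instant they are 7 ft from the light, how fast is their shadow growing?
16/5 ft/s

By similar triangles: 21/(x+s) = 6/s
Solving: s = 6x/15
ds/dt = 6/15 · dx/dt = 2/5 · 8 = 16/5 ft/s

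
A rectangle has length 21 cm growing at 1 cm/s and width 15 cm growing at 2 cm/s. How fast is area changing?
57 cm²/s

A = lw
dA/dt = w·dl/dt + l·dw/dt = 15·1 + 21·2 = 57 cm²/s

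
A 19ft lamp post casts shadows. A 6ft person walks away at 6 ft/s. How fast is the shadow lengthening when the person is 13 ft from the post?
36/13 ft/s

By similar triangles: 19/(x+s) = 6/s
Solving: s = 6x/13
ds/dt = 6/13 · dx/dt = 6/13 · 6 = 36/13 ft/s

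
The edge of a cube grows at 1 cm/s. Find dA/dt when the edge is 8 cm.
96 cm²/s

A = 6s²
dA/dt = 12s · ds/dt = 12·8·1 = 96 cm²/s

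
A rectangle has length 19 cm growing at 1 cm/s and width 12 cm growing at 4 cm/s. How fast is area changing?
88 cm²/s

A = lw
dA/dt = w·dl/dt + l·dw/dt = 12·1 + 19·4 = 88 cm²/s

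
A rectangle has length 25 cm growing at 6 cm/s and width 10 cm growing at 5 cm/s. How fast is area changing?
185 cm²/s

A = lw
dA/dt = w·dl/dt + l·dw/dt = 10·6 + 25·5 = 185 cm²/s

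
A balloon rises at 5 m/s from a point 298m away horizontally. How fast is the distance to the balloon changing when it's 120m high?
300√25801/25801 ≈ 1.868 m/s

z² = 298² + y²
z = √(298² + 120²) = 2√25801
dz/dt = y/z · dy/dt = 120/(2√25801) · 5 = 300√25801/25801 ≈ 1.868 m/s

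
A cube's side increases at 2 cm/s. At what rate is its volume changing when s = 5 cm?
150 cm³/s

V = s³
dV/dt = 3s² · ds/dt = 3·5²·2 = 150 cm³/s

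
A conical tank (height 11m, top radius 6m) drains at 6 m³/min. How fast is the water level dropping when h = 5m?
121/(150π) ≈ 0.2568 m/min

r/h = 6/11, so r = (6/11)h
V = (1/3)πr²h = (1/3)π((6/11)h)²h = (12/121)πh³
dV/dh = (36/121)πh²
dh/dt = (dV/dt)/(dV/dh) = -6/((36/121)π·5²) = -121/(150π) m/min
The level is dropping at 121/(150π) ≈ 0.2568 m/min.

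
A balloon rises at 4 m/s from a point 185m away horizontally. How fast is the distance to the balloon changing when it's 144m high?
576√54961/54961 ≈ 2.457 m/s

z² = 185² + y²
z = √(185² + 144²) = √54961
dz/dt = y/z · dy/dt = 144/√54961 · 4 = 576√54961/54961 ≈ 2.457 m/s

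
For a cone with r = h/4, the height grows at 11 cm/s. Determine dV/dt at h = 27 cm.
8019π/16 cm³/s

V = (1/3)π(h/4)²h = πh³/48
dV/dt = πh²/16 · 11
At h = 27: dV/dt = 8019π/16 cm³/s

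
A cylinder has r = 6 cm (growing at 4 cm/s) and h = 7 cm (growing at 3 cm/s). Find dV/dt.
444π cm³/s

V = πr²h
dV/dt = 2πrh·dr/dt + πr²·dh/dt
= 2π(6)(7)(4) + π(6)²(3)
= 444π cm³/s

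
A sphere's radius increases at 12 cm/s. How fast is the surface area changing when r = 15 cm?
1440π cm²/s

S = 4πr²
dS/dt = dS/dr · dr/dt = 8πr · 12
At r = 15: dS/dt = 1440π cm²/s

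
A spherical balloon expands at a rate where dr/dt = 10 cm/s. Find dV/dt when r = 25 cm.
25000π cm³/s

V = (4/3)πr³
dV/dt = dV/dr · dr/dt = 4πr² · 10
At r = 25: dV/dt = 25000π cm³/s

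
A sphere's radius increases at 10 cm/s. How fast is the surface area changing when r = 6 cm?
480π cm²/s

S = 4πr²
dS/dt = dS/dr · dr/dt = 8πr · 10
At r = 6: dS/dt = 480π cm²/s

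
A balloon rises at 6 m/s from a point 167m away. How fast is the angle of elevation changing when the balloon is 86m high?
0.028397 rad/s

tan(θ) = y/167
sec²(θ) · dθ/dt = (1/167) · dy/dt
dθ/dt = cos²(θ)/167 · 6 = 167/(167² + 86²) · 6
dθ/dt = 0.028397 rad/s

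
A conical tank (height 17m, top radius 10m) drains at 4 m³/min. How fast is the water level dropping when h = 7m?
289/(1225π) ≈ 0.0751 m/min

r/h = 10/17, so r = (10/17)h
V = (1/3)πr²h = (1/3)π((10/17)h)²h = (100/867)πh³
dV/dh = (100/289)πh²
dh/dt = (dV/dt)/(dV/dh) = -4/((100/289)π·7²) = -289/(1225π) m/min
The level is dropping at 289/(1225π) ≈ 0.0751 m/min.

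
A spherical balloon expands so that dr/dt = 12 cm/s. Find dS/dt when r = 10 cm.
960π cm²/s

S = 4πr²
dS/dt = dS/dr · dr/dt = 8πr · 12
At r = 10: dS/dt = 960π cm²/s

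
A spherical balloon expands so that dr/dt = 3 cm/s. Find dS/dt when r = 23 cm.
552π cm²/s

S = 4πr²
dS/dt = dS/dr · dr/dt = 8πr · 3
At r = 23: dS/dt = 552π cm²/s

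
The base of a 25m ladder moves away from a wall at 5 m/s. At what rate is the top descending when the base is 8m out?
40√561/561 ≈ 1.689 m/s

x² + y² = 25²
2x·dx/dt + 2y·dy/dt = 0
dy/dt = -x/y · dx/dt = -8/√561 · 5 = -40√561/561 m/s
The top is descending at 40√561/561 ≈ 1.689 m/s.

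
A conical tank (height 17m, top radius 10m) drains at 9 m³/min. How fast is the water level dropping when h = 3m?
289/(100π) ≈ 0.9199 m/min

r/h = 10/17, so r = (10/17)h
V = (1/3)πr²h = (1/3)π((10/17)h)²h = (100/867)πh³
dV/dh = (100/289)πh²
dh/dt = (dV/dt)/(dV/dh) = -9/((100/289)π·3²) = -289/(100π) m/min
The level is dropping at 289/(100π) ≈ 0.9199 m/min.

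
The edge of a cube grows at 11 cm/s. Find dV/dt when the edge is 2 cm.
132 cm³/s

V = s³
dV/dt = 3s² · ds/dt = 3·2²·11 = 132 cm³/s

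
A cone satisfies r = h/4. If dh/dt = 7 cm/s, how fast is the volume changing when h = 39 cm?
10647π/16 cm³/s

V = (1/3)π(h/4)²h = πh³/48
dV/dt = πh²/16 · 7
At h = 39: dV/dt = 10647π/16 cm³/s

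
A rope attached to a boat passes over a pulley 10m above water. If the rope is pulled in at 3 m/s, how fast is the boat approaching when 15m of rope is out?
9√5/5 ≈ 4.025 m/s

rope² = x² + 10²
x = √(15² - 10²) = 5√5
dx/dt = (rope/x) · d(rope)/dt = (15/(5√5)) · (-3) = -9√5/5 m/s
The boat approaches at 9√5/5 ≈ 4.025 m/s.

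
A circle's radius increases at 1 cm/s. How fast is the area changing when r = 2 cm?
4π cm²/s

A = πr²
dA/dt = 2πr · dr/dt = 2π(2)(1) = 4π cm²/s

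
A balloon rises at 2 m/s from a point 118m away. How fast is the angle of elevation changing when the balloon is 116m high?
0.008619 rad/s

tan(θ) = y/118
sec²(θ) · dθ/dt = (1/118) · dy/dt
dθ/dt = cos²(θ)/118 · 2 = 118/(118² + 116²) · 2
dθ/dt = 0.008619 rad/s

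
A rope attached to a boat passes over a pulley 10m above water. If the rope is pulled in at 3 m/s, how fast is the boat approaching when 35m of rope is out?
7√5/5 ≈ 3.13 m/s

rope² = x² + 10²
x = √(35² - 10²) = 15√5
dx/dt = (rope/x) · d(rope)/dt = (35/(15√5)) · (-3) = -7√5/5 m/s
The boat approaches at 7√5/5 ≈ 3.13 m/s.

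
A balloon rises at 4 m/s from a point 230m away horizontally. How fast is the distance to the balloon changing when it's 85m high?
68√2405/2405 ≈ 1.387 m/s

z² = 230² + y²
z = √(230² + 85²) = 5√2405
dz/dt = y/z · dy/dt = 85/(5√2405) · 4 = 68√2405/2405 ≈ 1.387 m/s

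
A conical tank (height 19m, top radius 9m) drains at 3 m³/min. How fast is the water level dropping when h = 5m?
361/(675π) ≈ 0.1702 m/min

r/h = 9/19, so r = (9/19)h
V = (1/3)πr²h = (1/3)π((9/19)h)²h = (27/361)πh³
dV/dh = (81/361)πh²
dh/dt = (dV/dt)/(dV/dh) = -3/((81/361)π·5²) = -361/(675π) m/min
The level is dropping at 361/(675π) ≈ 0.1702 m/min.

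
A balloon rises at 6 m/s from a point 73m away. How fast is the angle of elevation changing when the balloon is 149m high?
0.01591 rad/s

tan(θ) = y/73
sec²(θ) · dθ/dt = (1/73) · dy/dt
dθ/dt = cos²(θ)/73 · 6 = 73/(73² + 149²) · 6
dθ/dt = 0.01591 rad/s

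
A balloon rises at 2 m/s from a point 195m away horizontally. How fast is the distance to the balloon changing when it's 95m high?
19√1882/941 ≈ 0.8759 m/s

z² = 195² + y²
z = √(195² + 95²) = 5√1882
dz/dt = y/z · dy/dt = 95/(5√1882) · 2 = 19√1882/941 ≈ 0.8759 m/s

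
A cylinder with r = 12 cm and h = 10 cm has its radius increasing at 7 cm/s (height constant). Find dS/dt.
476π cm²/s

S = 2πrh + 2πr² (lateral + bases)
dS/dt = (2πh + 4πr)·dr/dt = (2π·10 + 4π·12)·7
= 476π cm²/s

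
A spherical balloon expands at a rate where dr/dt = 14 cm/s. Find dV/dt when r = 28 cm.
43904π cm³/s

V = (4/3)πr³
dV/dt = dV/dr · dr/dt = 4πr² · 14
At r = 28: dV/dt = 43904π cm³/s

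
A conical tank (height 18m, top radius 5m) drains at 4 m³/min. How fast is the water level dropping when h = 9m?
16/(25π) ≈ 0.2037 m/min

r/h = 5/18, so r = (5/18)h
V = (1/3)πr²h = (1/3)π((5/18)h)²h = (25/972)πh³
dV/dh = (25/324)πh²
dh/dt = (dV/dt)/(dV/dh) = -4/((25/324)π·9²) = -16/(25π) m/min
The level is dropping at 16/(25π) ≈ 0.2037 m/min.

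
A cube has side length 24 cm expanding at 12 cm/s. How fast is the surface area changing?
3456 cm²/s

A = 6s²
dA/dt = 12s · ds/dt = 12·24·12 = 3456 cm²/s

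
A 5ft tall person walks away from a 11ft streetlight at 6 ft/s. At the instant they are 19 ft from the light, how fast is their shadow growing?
5 ft/s

By similar triangles: 11/(x+s) = 5/s
Solving: s = 5x/6
ds/dt = 5/6 · dx/dt = 5/6 · 6 = 5 ft/s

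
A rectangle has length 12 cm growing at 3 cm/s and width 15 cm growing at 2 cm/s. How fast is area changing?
69 cm²/s

A = lw
dA/dt = w·dl/dt + l·dw/dt = 15·3 + 12·2 = 69 cm²/s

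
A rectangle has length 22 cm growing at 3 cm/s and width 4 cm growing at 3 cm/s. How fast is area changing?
78 cm²/s

A = lw
dA/dt = w·dl/dt + l·dw/dt = 4·3 + 22·3 = 78 cm²/s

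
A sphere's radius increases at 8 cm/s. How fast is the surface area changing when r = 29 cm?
1856π cm²/s

S = 4πr²
dS/dt = dS/dr · dr/dt = 8πr · 8
At r = 29: dS/dt = 1856π cm²/s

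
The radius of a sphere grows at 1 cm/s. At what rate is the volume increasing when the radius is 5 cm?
100π cm³/s

V = (4/3)πr³
dV/dt = dV/dr · dr/dt = 4πr² · 1
At r = 5: dV/dt = 100π cm³/s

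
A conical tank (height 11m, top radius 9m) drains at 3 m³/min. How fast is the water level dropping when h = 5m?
121/(675π) ≈ 0.05706 m/min

r/h = 9/11, so r = (9/11)h
V = (1/3)πr²h = (1/3)π((9/11)h)²h = (27/121)πh³
dV/dh = (81/121)πh²
dh/dt = (dV/dt)/(dV/dh) = -3/((81/121)π·5²) = -121/(675π) m/min
The level is dropping at 121/(675π) ≈ 0.05706 m/min.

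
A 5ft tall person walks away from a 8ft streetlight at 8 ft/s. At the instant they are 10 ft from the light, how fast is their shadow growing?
40/3 ft/s

By similar triangles: 8/(x+s) = 5/s
Solving: s = 5x/3
ds/dt = 5/3 · dx/dt = 5/3 · 8 = 40/3 ft/s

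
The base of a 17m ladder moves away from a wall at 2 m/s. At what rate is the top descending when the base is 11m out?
11√42/42 ≈ 1.697 m/s

x² + y² = 17²
2x·dx/dt + 2y·dy/dt = 0
dy/dt = -x/y · dx/dt = -11/(2√42) · 2 = -11√42/42 m/s
The top is descending at 11√42/42 ≈ 1.697 m/s.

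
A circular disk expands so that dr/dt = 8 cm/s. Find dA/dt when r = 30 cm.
480π cm²/s

A = πr²
dA/dt = 2πr · dr/dt = 2π(30)(8) = 480π cm²/s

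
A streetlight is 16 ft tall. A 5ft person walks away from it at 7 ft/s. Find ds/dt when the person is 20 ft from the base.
35/11 ft/s

By similar triangles: 16/(x+s) = 5/s
Solving: s = 5x/11
ds/dt = 5/11 · dx/dt = 5/11 · 7 = 35/11 ft/s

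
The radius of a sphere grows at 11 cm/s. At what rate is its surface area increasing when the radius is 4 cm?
352π cm²/s

S = 4πr²
dS/dt = dS/dr · dr/dt = 8πr · 11
At r = 4: dS/dt = 352π cm²/s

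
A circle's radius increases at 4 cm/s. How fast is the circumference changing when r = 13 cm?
8π cm/s

C = 2πr
dC/dt = 2π · dr/dt = 2π · 4 = 8π cm/s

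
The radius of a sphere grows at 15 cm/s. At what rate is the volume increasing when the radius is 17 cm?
17340π cm³/s

V = (4/3)πr³
dV/dt = dV/dr · dr/dt = 4πr² · 15
At r = 17: dV/dt = 17340π cm³/s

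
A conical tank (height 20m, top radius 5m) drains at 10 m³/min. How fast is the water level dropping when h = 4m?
10/π ≈ 3.183 m/min

r/h = 5/20, so r = (1/4)h
V = (1/3)πr²h = (1/3)π((1/4)h)²h = (1/48)πh³
dV/dh = (1/16)πh²
dh/dt = (dV/dt)/(dV/dh) = -10/((1/16)π·4²) = -10/π m/min
The level is dropping at 10/π ≈ 3.183 m/min.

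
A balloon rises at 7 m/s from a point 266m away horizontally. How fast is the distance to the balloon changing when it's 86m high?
301√19538/19538 ≈ 2.153 m/s

z² = 266² + y²
z = √(266² + 86²) = 2√19538
dz/dt = y/z · dy/dt = 86/(2√19538) · 7 = 301√19538/19538 ≈ 2.153 m/s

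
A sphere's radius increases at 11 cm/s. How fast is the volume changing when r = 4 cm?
704π cm³/s

V = (4/3)πr³
dV/dt = dV/dr · dr/dt = 4πr² · 11
At r = 4: dV/dt = 704π cm³/s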